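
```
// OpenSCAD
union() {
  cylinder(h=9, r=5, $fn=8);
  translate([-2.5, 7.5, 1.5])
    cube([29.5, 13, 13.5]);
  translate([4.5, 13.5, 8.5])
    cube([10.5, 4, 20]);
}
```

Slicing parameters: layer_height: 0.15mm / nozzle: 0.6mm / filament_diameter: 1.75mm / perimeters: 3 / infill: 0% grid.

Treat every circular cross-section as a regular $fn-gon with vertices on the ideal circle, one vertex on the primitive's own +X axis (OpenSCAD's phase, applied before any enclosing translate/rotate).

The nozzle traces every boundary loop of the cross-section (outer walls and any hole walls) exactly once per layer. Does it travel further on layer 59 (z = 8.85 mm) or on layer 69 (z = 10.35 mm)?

layer 59 (z = 8.85 mm)

Layer 59 (z = 8.85): the r=5 cylinder contributes a regular 8-gon of circumradius 5 (perimeter = 2·8·5.000·sin(180°/8) = 30.61 mm); the cube at (-2.5, 7.5) is present — its section is the full 29.5×13 rectangle (perimeter 85.00 mm); the 10.5×4 cube at (4.5, 13.5) contributes its full rectangle (perimeter 29.00 mm); Merging all regions: the regions partially overlap (shared area 42.00 mm²), so the edge portions inside another operand are dropped and the merged outline is re-measured after clipping — boundary = 115.61 mm. So its perimeter = 115.61 mm. Layer 69 (z = 10.35): the cylinder does not reach this height (z outside [0, 9]); the cube at (-2.5, 7.5) (footprint 29.5×13) is included at this height (perimeter 85.00 mm); the 10.5×4 cube at (4.5, 13.5) contributes its full rectangle (perimeter 29.00 mm); Merging all regions: the 10.5×4 cube at (4.5, 13.5) lies entirely inside the 29.5×13 cube at (-2.5, 7.5), so the union is just the 29.5×13 cube at (-2.5, 7.5) — boundary = 85.00 mm. So its perimeter = 85.00 mm. Layer 59 is larger (115.61 vs 85.00 mm).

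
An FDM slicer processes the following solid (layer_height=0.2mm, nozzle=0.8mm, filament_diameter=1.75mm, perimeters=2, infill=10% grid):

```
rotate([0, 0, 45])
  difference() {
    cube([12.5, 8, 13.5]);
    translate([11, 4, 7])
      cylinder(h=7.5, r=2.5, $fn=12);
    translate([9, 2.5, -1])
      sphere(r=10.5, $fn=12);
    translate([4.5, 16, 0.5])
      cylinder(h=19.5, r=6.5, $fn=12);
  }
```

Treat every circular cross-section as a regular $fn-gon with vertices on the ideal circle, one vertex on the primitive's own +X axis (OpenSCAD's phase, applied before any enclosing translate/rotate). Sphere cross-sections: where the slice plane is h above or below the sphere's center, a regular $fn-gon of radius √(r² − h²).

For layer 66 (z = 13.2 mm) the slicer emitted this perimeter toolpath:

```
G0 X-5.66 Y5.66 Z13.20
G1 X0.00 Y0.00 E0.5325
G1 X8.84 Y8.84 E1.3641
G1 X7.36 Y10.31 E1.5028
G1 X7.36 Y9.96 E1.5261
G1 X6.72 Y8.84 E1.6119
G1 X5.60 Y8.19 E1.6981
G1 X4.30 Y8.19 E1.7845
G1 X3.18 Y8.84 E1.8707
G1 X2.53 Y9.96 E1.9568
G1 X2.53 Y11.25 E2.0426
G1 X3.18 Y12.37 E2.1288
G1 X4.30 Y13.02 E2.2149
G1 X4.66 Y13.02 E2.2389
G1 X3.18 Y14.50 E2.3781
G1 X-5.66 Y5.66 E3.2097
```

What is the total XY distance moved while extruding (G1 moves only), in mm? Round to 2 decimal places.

48.25 mm

Sum the Euclidean lengths of each G1 segment: total = 48.25 mm.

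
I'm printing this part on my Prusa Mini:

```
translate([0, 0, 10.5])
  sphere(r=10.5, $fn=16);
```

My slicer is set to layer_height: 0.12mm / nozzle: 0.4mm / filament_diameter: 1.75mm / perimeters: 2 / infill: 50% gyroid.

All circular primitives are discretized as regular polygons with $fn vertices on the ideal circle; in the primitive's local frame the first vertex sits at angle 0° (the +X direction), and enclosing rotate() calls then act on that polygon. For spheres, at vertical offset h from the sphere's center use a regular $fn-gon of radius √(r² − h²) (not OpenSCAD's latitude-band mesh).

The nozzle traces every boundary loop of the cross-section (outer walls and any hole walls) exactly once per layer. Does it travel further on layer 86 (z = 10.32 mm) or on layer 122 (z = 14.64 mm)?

Layer 86 (z = 10.32): the sphere: section is a regular 16-gon, circumradius = √(r²−h²) = √(10.5²−0.18²) = 10.498 (perimeter = 2·16·10.498·sin(180°/16) = 65.54 mm). So its perimeter = 65.54 mm. Layer 122 (z = 14.64): the r=10.5 sphere slices to a regular 16-gon of circumradius 9.649 (√(r²−h²) with h=4.14 from center) (perimeter = 2·16·9.649·sin(180°/16) = 60.24 mm). So its perimeter = 60.24 mm. Layer 86 is larger (65.54 vs 60.24 mm).

layer 86 (z = 10.32 mm)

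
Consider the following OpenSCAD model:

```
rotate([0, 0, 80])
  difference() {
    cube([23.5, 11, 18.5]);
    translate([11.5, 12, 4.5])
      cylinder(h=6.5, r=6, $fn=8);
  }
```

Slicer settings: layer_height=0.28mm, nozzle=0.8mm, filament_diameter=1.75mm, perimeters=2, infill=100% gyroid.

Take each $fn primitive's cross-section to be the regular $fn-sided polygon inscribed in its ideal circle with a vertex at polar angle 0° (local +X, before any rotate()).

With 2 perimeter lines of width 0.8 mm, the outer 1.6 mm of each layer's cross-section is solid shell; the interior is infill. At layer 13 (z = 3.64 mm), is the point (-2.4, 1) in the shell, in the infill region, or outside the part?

shell

At z = 3.64 mm: the 23.5×11 cube contributes its full rectangle; the cylinder at (11.5, 12) is not intersected at this z (z outside [4.5, 11]); Subtracting the remaining from the first: none of the subtracted shapes is present at this height, so the 23.5×11 cube is unchanged — 1 connected region; (rotated 80° about Z; rotation is an isometry so areas/perimeters/island counts are preserved). Overall, the cross-section is a single solid region. Undo the 80° rotation: the query point maps to (0.568, 2.537) in the un-rotated model frame. The nearest boundary edge runs (0.00, 11.00)→(0.00, 0.00); distance from the point to it = 0.57 mm. The point is inside the cross-section, 0.57 mm from the nearest boundary — within the 1.6 mm shell band (2 × 0.8).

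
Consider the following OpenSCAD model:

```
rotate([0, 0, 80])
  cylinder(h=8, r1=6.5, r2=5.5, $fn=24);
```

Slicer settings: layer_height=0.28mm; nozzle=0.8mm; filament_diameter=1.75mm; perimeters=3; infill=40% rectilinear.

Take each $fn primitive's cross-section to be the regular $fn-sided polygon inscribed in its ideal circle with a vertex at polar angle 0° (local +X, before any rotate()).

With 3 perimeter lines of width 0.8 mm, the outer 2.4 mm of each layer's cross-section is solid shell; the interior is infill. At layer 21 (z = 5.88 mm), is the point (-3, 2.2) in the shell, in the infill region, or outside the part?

shell

At z = 5.88 mm: the cone: at t=0.735 of its height the radius interpolates to r₁+(r₂−r₁)t = 5.765, giving a regular 24-gon of that circumradius; (whole slice rotated 80° about Z — lengths, areas and connectivity unchanged). Overall, the cross-section is a single solid region. Undo the 80° rotation: the query point maps to (1.646, 3.336) in the un-rotated model frame. The nearest boundary edge runs (2.88, 4.99)→(1.49, 5.57); distance from the point to it = 2.00 mm. The point is inside the cross-section, 2.00 mm from the nearest boundary — within the 2.4 mm shell band (3 × 0.8).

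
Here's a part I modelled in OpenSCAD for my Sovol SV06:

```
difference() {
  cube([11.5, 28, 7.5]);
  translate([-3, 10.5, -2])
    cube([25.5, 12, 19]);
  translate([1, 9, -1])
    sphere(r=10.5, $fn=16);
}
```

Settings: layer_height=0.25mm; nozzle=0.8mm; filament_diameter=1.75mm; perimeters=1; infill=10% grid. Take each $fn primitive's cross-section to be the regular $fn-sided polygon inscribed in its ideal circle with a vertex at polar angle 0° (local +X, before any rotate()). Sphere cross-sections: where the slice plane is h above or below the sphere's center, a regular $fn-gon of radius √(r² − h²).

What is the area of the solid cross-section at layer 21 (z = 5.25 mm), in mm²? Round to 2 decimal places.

107.25 mm²

At z = 5.25 mm: the cube (footprint 11.5×28) is included at this height (area 322.00 mm²); the cube at (-3, 10.5) is present — its section is the full 25.5×12 rectangle (area 306.00 mm²); the r=10.5 sphere at (1, 9) slices to a regular 16-gon of circumradius 8.437 (√(r²−h²) with h=6.25 from center) (area = (16/2)·8.437²·sin(360°/16) = 217.94 mm²); After the difference (first − rest): starting from the 11.5×28 cube (322.00 mm²), the 25.5×12 cube at (-3, 10.5) partially overlaps it — only the 138.00 mm² overlap (of its 306.00 mm²) is removed, clipping the outline; the r=10.5 sphere at (1, 9) partially overlaps it — only the 76.75 mm² overlap (of its 217.94 mm²) is removed, clipping the outline — area = 107.25 mm². Overall, the cross-section has 2 separate islands. Net area = 107.25 mm².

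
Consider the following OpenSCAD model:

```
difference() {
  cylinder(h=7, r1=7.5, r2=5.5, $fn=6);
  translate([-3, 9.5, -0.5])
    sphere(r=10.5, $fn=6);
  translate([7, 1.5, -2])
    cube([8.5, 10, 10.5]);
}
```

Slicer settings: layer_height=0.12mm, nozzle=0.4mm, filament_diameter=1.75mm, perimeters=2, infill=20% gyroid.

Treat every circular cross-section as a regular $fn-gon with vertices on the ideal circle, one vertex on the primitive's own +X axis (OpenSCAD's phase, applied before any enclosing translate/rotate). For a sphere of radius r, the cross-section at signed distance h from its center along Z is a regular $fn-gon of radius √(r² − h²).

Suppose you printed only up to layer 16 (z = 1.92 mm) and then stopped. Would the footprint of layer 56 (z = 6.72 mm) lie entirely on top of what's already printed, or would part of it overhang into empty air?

part overhangs

Compare the two slices. At z = 1.92: the cone: at t=0.274 of its height the radius interpolates to r₁+(r₂−r₁)t = 6.951, giving a regular 6-gon of that circumradius (area = (6/2)·6.951²·sin(360°/6) = 125.55 mm²); the r=10.5 sphere at (-3, 9.5) slices to a regular 6-gon of circumradius 10.217 (√(r²−h²) with h=2.42 from center) (area = (6/2)·10.217²·sin(360°/6) = 271.22 mm²); the cube at (7, 1.5) is present — its section is the full 8.5×10 rectangle (area 85.00 mm²); Taking the first minus the rest: starting from the cone (125.55 mm²), the r=10.5 sphere at (-3, 9.5) partially overlaps it — only the 45.32 mm² overlap (of its 271.22 mm²) is removed, clipping the outline; the 8.5×10 cube at (7, 1.5) misses the remaining region (no effect) — area = 80.22 mm². At z = 6.72: the cone (r1=7.5→r2=5.5) has section circumradius 5.580 here — a regular 6-gon (area = (6/2)·5.580²·sin(360°/6) = 80.89 mm²); the sphere at (-3, 9.5): section is a regular 6-gon, circumradius = √(r²−h²) = √(10.5²−7.22²) = 7.624 (area = (6/2)·7.624²·sin(360°/6) = 151.00 mm²); the 8.5×10 cube at (7, 1.5) contributes its full rectangle (area 85.00 mm²); Subtracting the remaining from the first: starting from the cone (80.89 mm²), the r=10.5 sphere at (-3, 9.5) partially overlaps it — only the 9.13 mm² overlap (of its 151.00 mm²) is removed, clipping the outline; the 8.5×10 cube at (7, 1.5) misses the remaining region (no effect) — area = 71.76 mm². Checking containment: at z = 6.72 the cross-section extends beyond the z = 1.92 cross-section by about 20.14 mm².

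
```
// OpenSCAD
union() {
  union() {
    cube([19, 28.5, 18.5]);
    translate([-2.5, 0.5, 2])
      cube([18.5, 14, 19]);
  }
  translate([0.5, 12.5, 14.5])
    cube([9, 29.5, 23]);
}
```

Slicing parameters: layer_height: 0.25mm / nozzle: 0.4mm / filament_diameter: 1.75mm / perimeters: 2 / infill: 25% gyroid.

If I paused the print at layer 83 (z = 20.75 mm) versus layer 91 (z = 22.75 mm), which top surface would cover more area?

layer 83 (z = 20.75 mm)

Layer 83 (z = 20.75): the cube does not reach this height (z outside [0, 18.5]); the 18.5×14 cube at (-2.5, 0.5) contributes its full rectangle (area 259.00 mm²); Taking the union: only the 18.5×14 cube at (-2.5, 0.5) is present, so the union is just that shape — area = 259.00 mm²; the cube at (0.5, 12.5) (footprint 9×29.5) is included at this height (area 265.50 mm²); Combining (union): the regions partially overlap — summed areas 524.50 mm² minus the doubly-counted overlap 18.00 mm² gives 506.50 mm² — area = 506.50 mm². So its area = 506.50 mm². Layer 91 (z = 22.75): the cube is not intersected at this z (z outside [0, 18.5]); the cube at (-2.5, 0.5) is absent (z outside [2, 21]); Taking the union: nothing is present at this height; the cube at (0.5, 12.5) (footprint 9×29.5) is included at this height (area 265.50 mm²); Merging all regions: only the 9×29.5 cube at (0.5, 12.5) is present, so the union is just that shape — area = 265.50 mm². So its area = 265.50 mm². Layer 83 is larger (506.50 vs 265.50 mm²).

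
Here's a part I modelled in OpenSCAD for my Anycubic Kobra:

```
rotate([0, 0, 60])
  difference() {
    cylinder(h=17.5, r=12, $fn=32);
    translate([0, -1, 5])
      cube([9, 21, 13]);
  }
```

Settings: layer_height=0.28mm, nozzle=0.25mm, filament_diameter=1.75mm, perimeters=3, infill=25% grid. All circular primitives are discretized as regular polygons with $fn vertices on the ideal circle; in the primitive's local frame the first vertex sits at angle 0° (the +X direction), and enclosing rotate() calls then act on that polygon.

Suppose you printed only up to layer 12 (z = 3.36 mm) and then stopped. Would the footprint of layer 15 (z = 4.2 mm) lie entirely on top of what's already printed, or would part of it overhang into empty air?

Compare the two slices. At z = 3.36: the cylinder: section is a regular 32-gon, circumradius r=12 (area = (32/2)·12.000²·sin(360°/32) = 449.49 mm²); the cube at (0, -1) does not reach this height (z outside [5, 18]); Subtracting the remaining from the first: none of the subtracted shapes is present at this height, so the r=12 cylinder is unchanged — area = 449.49 mm²; (whole slice rotated 60° about Z — lengths, areas and connectivity unchanged). At z = 4.2: the cylinder: section is a regular 32-gon, circumradius r=12 (area = (32/2)·12.000²·sin(360°/32) = 449.49 mm²); the cube at (0, -1) is absent (z outside [5, 18]); Subtracting the remaining from the first: none of the subtracted shapes is present at this height, so the r=12 cylinder is unchanged — area = 449.49 mm²; (rotated 60° about Z; rotation is an isometry so areas/perimeters/island counts are preserved). Checking containment: the cross-section at z = 4.2 is a subset of the cross-section at z = 3.36.

entirely on top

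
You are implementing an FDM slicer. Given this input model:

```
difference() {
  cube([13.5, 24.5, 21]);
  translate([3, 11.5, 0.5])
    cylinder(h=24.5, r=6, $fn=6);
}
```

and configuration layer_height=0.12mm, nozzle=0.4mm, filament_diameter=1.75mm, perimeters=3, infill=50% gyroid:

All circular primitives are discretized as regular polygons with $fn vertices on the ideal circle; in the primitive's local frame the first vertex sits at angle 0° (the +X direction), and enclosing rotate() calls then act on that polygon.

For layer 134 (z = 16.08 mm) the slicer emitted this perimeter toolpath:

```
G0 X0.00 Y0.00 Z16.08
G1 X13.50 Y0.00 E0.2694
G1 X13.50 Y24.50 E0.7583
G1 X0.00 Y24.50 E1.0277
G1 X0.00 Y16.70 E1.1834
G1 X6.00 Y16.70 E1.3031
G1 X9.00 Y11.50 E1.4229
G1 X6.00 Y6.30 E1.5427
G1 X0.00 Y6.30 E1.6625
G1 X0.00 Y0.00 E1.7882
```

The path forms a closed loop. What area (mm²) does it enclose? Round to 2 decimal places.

Apply the shoelace formula to the sequence of (X, Y) vertices; enclosed area = 252.75 mm².

252.75 mm²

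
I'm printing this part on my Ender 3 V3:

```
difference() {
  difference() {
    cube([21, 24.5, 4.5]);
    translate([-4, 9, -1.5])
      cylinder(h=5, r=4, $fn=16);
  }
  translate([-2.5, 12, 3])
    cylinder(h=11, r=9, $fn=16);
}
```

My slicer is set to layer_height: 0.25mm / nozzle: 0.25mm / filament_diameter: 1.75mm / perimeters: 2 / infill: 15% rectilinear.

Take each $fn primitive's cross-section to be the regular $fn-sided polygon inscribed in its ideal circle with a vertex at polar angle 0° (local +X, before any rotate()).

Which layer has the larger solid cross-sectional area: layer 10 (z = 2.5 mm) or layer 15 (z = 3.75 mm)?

layer 10 (z = 2.5 mm)

Layer 10 (z = 2.5): the 21×24.5 cube contributes its full rectangle (area 514.50 mm²); the cylinder at (-4, 9): section is a regular 16-gon, circumradius r=4 (area = (16/2)·4.000²·sin(360°/16) = 48.98 mm²); After the difference (first − rest): starting from the 21×24.5 cube (514.50 mm²), the r=4 cylinder at (-4, 9) misses the remaining region (no effect) — area = 514.50 mm²; the cylinder at (-2.5, 12) is absent (z outside [3, 14]); Subtracting the remaining from the first: none of the subtracted shapes is present at this height, so the result so far is unchanged — area = 514.50 mm². So its area = 514.50 mm². Layer 15 (z = 3.75): the cube (footprint 21×24.5) is included at this height (area 514.50 mm²); the cylinder at (-4, 9) does not reach this height (z outside [-1.5, 3.5]); After the difference (first − rest): none of the subtracted shapes is present at this height, so the 21×24.5 cube is unchanged — area = 514.50 mm²; the cylinder at (-2.5, 12): section is a regular 16-gon, circumradius r=9 (area = (16/2)·9.000²·sin(360°/16) = 247.98 mm²); After the difference (first − rest): starting from the result so far (514.50 mm²), the r=9 cylinder at (-2.5, 12) partially overlaps it — only the 80.23 mm² overlap (of its 247.98 mm²) is removed, clipping the outline — area = 434.27 mm². So its area = 434.27 mm². Layer 10 is larger (514.50 vs 434.27 mm²).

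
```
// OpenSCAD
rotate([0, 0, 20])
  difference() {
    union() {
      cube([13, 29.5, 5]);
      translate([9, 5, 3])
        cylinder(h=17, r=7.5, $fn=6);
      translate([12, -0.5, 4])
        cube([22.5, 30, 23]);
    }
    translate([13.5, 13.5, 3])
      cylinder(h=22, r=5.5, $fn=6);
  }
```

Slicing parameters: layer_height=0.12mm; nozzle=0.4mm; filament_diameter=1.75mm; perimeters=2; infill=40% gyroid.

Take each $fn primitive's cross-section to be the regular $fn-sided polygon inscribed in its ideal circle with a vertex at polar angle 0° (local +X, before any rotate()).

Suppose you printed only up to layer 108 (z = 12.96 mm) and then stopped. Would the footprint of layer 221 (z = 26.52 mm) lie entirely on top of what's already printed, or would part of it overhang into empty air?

part overhangs

Compare the two slices. At z = 12.96: the cube is not intersected at this z (z outside [0, 5]); the cylinder at (9, 5): section is a regular 6-gon, circumradius r=7.5 (area = (6/2)·7.500²·sin(360°/6) = 146.14 mm²); the cube at (12, -0.5) is present — its section is the full 22.5×30 rectangle (area 675.00 mm²); Taking the union: the regions partially overlap — summed areas 821.14 mm² minus the doubly-counted overlap 33.07 mm² gives 788.07 mm² — area = 788.07 mm²; the r=5.5 cylinder at (13.5, 13.5) gives a regular 6-gon of circumradius 5.5 (constant along its height) (area = (6/2)·5.500²·sin(360°/6) = 78.59 mm²); Subtracting the remaining from the first: starting from that combined region (788.07 mm²), the r=5.5 cylinder at (13.5, 13.5) partially overlaps it — only the 59.23 mm² overlap (of its 78.59 mm²) is removed, clipping the outline — area = 728.84 mm²; (whole slice rotated 20° about Z — lengths, areas and connectivity unchanged). At z = 26.52: the cube is not intersected at this z (z outside [0, 5]); the cylinder at (9, 5) is not intersected at this z (z outside [3, 20]); the cube at (12, -0.5) (footprint 22.5×30) is included at this height (area 675.00 mm²); Merging all regions: only the 22.5×30 cube at (12, -0.5) is present, so the union is just that shape — area = 675.00 mm²; the cylinder at (13.5, 13.5) is absent (z outside [3, 25]); After the difference (first − rest): none of the subtracted shapes is present at this height, so the result so far is unchanged — area = 675.00 mm²; (rotated 20° about Z; rotation is an isometry so areas/perimeters/island counts are preserved). Checking containment: at z = 26.52 the cross-section extends beyond the z = 12.96 cross-section by about 53.59 mm².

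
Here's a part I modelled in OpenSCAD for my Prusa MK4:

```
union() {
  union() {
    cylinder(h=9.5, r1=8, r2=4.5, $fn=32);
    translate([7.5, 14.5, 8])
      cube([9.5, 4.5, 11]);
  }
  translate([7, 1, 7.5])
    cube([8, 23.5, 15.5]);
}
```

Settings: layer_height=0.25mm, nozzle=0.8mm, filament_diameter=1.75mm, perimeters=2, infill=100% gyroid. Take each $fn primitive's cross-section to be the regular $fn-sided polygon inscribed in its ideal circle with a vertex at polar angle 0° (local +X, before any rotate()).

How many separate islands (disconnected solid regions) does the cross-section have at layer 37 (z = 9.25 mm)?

2

At z = 9.25 mm: the cone: at t=0.974 of its height the radius interpolates to r₁+(r₂−r₁)t = 4.592, giving a regular 32-gon of that circumradius; the cube at (7.5, 14.5) is present — its section is the full 9.5×4.5 rectangle; Merging all regions: the 2 present regions are separate (no shared area or edge), so areas and boundary lengths simply add and each stays a separate island — 2 connected regions; the cube at (7, 1) (footprint 8×23.5) is included at this height; Taking the union: the regions partially overlap (shared area 33.75 mm²), so overlapping operands fuse into one piece — 2 connected regions. Overall, the cross-section has 2 separate islands. Island count = 2.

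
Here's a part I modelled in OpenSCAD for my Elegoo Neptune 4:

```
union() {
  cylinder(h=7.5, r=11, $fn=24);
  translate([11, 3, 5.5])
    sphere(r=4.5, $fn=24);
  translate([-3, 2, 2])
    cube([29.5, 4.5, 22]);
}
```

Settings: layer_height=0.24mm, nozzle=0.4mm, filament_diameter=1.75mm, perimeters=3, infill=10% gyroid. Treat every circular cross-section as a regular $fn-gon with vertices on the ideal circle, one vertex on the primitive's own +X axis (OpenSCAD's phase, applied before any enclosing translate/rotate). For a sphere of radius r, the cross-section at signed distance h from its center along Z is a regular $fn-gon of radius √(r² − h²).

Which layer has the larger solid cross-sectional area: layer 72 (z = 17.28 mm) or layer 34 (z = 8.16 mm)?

Layer 72 (z = 17.28): the cylinder is not intersected at this z (z outside [0, 7.5]); the sphere at (11, 3) is absent (|z−center|=11.780 > r=4.5); the cube at (-3, 2) is present — its section is the full 29.5×4.5 rectangle (area 132.75 mm²); Merging all regions: only the 29.5×4.5 cube at (-3, 2) is present, so the union is just that shape — area = 132.75 mm². So its area = 132.75 mm². Layer 34 (z = 8.16): the cylinder is absent (z outside [0, 7.5]); the r=4.5 sphere at (11, 3) slices to a regular 24-gon of circumradius 3.630 (√(r²−h²) with h=2.66 from center) (area = (24/2)·3.630²·sin(360°/24) = 40.92 mm²); the cube at (-3, 2) (footprint 29.5×4.5) is included at this height (area 132.75 mm²); Merging all regions: the regions partially overlap — summed areas 173.67 mm² minus the doubly-counted overlap 27.46 mm² gives 146.21 mm² — area = 146.21 mm². So its area = 146.21 mm². Layer 34 is larger (146.21 vs 132.75 mm²).

layer 34 (z = 8.16 mm)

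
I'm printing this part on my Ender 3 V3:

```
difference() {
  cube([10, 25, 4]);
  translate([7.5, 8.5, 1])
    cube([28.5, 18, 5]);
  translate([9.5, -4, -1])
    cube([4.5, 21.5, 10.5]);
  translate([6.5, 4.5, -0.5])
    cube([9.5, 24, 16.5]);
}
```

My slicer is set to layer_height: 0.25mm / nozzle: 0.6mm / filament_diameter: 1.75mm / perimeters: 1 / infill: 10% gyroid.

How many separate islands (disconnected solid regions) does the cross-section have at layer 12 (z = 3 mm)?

1

At z = 3 mm: the cube is present — its section is the full 10×25 rectangle; the 28.5×18 cube at (7.5, 8.5) contributes its full rectangle; the cube at (9.5, -4) is present — its section is the full 4.5×21.5 rectangle; the cube at (6.5, 4.5) is present — its section is the full 9.5×24 rectangle; After the difference (first − rest): starting from the 10×25 cube, the 28.5×18 cube at (7.5, 8.5) partially overlaps it — only the 41.25 mm² overlap (of its 513.00 mm²) is removed, clipping the outline; the 4.5×21.5 cube at (9.5, -4) partially overlaps it — only the 4.25 mm² overlap (of its 96.75 mm²) is removed, clipping the outline; the 9.5×24 cube at (6.5, 4.5) partially overlaps it — only the 28.50 mm² overlap (of its 228.00 mm²) is removed, clipping the outline — 1 connected region. Overall, the cross-section is a single solid region. Island count = 1.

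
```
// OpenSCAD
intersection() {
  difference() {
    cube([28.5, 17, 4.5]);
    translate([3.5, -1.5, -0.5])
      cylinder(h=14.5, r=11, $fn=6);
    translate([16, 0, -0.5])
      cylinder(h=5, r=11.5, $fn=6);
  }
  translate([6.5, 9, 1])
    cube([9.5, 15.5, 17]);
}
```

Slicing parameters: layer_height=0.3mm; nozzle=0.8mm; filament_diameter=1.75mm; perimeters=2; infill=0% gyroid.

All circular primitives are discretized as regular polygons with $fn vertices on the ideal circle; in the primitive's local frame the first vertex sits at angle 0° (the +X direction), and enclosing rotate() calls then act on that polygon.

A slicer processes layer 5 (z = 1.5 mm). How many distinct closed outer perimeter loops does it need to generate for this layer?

1

At z = 1.5 mm: the 28.5×17 cube contributes its full rectangle; the cylinder at (3.5, -1.5): section is a regular 6-gon, circumradius r=11; the r=11.5 cylinder at (16, 0) gives a regular 6-gon of circumradius 11.5 (constant along its height); After the difference (first − rest): starting from the 28.5×17 cube, the r=11 cylinder at (3.5, -1.5) partially overlaps it — only the 90.83 mm² overlap (of its 314.37 mm²) is removed, clipping the outline; the r=11.5 cylinder at (16, 0) partially overlaps it — only the 135.67 mm² overlap (of its 343.60 mm²) is removed, clipping the outline — 1 connected region; the cube at (6.5, 9) (footprint 9.5×15.5) is included at this height; Keeping only the common overlap: the 9.5×15.5 cube at (6.5, 9) partially overlaps that combined region; clipping to the common part keeps 70.22 mm² — 1 connected region. The result has 1 disconnected region.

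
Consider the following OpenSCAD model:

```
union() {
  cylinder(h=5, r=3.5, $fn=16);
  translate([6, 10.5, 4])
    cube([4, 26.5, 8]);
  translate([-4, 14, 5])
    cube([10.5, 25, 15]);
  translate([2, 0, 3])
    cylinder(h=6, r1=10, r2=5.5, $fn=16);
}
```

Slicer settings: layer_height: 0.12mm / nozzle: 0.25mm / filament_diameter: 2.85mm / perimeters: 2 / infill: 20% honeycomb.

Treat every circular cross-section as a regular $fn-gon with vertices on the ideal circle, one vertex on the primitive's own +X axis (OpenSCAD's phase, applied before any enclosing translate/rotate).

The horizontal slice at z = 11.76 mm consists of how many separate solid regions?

At z = 11.76 mm: the cylinder is not intersected at this z (z outside [0, 5]); the cube at (6, 10.5) (footprint 4×26.5) is included at this height; the cube at (-4, 14) is present — its section is the full 10.5×25 rectangle; the cone at (2, 0) is absent (z outside [3, 9]); Taking the union: the regions partially overlap (shared area 11.50 mm²), so overlapping operands fuse into one piece — 1 connected region. The result has 1 disconnected region.

1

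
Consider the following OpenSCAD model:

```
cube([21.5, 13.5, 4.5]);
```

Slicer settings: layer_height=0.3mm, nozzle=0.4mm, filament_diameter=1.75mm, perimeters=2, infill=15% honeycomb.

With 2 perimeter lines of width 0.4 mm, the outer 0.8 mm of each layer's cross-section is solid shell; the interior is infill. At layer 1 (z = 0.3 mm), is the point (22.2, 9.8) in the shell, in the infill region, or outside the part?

At z = 0.3 mm: the cube is present — its section is the full 21.5×13.5 rectangle. Overall, the cross-section is a single solid region. The nearest boundary edge runs (21.50, 0.00)→(21.50, 13.50); distance from the point to it = 0.70 mm. The point is not inside any of the regions above, so it lies outside the cross-section (0.70 mm from the nearest boundary).

outside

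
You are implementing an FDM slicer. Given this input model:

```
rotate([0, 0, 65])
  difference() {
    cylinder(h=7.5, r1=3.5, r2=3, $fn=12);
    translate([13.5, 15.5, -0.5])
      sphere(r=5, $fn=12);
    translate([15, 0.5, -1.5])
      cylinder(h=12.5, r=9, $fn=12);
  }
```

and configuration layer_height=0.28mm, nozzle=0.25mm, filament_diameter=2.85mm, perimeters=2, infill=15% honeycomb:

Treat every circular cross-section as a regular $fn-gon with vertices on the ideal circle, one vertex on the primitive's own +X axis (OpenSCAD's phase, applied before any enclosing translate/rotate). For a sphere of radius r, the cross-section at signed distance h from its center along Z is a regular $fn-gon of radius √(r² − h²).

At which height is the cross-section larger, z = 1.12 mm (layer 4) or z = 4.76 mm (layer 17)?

Layer 4 (z = 1.12): the cone (r1=3.5→r2=3) has section circumradius 3.425 here — a regular 12-gon (area = (12/2)·3.425²·sin(360°/12) = 35.20 mm²); the r=5 sphere at (13.5, 15.5) slices to a regular 12-gon of circumradius 4.730 (√(r²−h²) with h=1.62 from center) (area = (12/2)·4.730²·sin(360°/12) = 67.13 mm²); the r=9 cylinder at (15, 0.5) gives a regular 12-gon of circumradius 9 (constant along its height) (area = (12/2)·9.000²·sin(360°/12) = 243.00 mm²); Taking the first minus the rest: starting from the cone (35.20 mm²), the r=5 sphere at (13.5, 15.5) misses the remaining region (no effect); the r=9 cylinder at (15, 0.5) misses the remaining region (no effect) — area = 35.20 mm²; (rotated 65° about Z; rotation is an isometry so areas/perimeters/island counts are preserved). So its area = 35.20 mm². Layer 17 (z = 4.76): the cone contributes a regular 12-gon of circumradius 3.183 (interpolated between r1=3.5 and r2=3 at t=0.635) (area = (12/2)·3.183²·sin(360°/12) = 30.39 mm²); the sphere at (13.5, 15.5) is absent (|z−center|=5.260 > r=5); the r=9 cylinder at (15, 0.5) gives a regular 12-gon of circumradius 9 (constant along its height) (area = (12/2)·9.000²·sin(360°/12) = 243.00 mm²); Subtracting the remaining from the first: starting from the cone (30.39 mm²), the r=9 cylinder at (15, 0.5) misses the remaining region (no effect) — area = 30.39 mm²; (whole slice rotated 65° about Z — lengths, areas and connectivity unchanged). So its area = 30.39 mm². Layer 4 is larger (35.20 vs 30.39 mm²).

layer 4 (z = 1.12 mm)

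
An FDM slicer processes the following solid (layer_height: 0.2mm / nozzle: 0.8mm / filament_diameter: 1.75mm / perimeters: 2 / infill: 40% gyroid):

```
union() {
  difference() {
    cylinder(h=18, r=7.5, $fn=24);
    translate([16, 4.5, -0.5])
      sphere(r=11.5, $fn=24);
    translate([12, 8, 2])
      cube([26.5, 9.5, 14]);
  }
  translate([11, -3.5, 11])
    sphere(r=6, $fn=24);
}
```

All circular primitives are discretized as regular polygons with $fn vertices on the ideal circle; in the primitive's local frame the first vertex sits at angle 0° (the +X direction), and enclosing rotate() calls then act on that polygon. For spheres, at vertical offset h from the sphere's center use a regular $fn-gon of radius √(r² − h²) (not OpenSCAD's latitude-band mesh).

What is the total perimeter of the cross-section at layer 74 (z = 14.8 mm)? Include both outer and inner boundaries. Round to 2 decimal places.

69.10 mm

At z = 14.8 mm: the r=7.5 cylinder gives a regular 24-gon of circumradius 7.5 (constant along its height) (perimeter = 2·24·7.500·sin(180°/24) = 46.99 mm); the sphere at (16, 4.5) is absent (|z−center|=15.300 > r=11.5); the cube at (12, 8) (footprint 26.5×9.5) is included at this height (perimeter 72.00 mm); Taking the first minus the rest: starting from the r=7.5 cylinder, the 26.5×9.5 cube at (12, 8) misses the remaining region (no effect) — boundary = 46.99 mm; the r=6 sphere at (11, -3.5) contributes a regular 24-gon of circumradius √(6²−3.8²) = 4.643 (perimeter = 2·24·4.643·sin(180°/24) = 29.09 mm); Merging all regions: the regions partially overlap (shared area 1.22 mm²), so the edge portions inside another operand are dropped and the merged outline is re-measured after clipping — boundary = 69.10 mm. Overall, the cross-section is a single solid region. Total boundary length (outer) = 69.10 mm.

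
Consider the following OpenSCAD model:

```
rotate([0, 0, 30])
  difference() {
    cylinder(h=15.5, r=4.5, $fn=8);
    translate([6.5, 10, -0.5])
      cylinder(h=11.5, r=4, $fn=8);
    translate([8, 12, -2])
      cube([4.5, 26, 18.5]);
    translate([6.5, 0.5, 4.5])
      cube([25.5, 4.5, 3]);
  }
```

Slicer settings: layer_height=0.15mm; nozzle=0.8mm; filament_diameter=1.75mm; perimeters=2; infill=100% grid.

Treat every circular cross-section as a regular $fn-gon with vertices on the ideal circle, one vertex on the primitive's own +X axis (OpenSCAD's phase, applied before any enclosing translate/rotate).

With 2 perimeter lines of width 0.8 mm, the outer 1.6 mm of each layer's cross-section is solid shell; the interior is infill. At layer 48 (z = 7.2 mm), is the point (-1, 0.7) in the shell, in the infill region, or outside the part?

At z = 7.2 mm: the cylinder: section is a regular 8-gon, circumradius r=4.5; the r=4 cylinder at (6.5, 10) contributes a regular 8-gon of circumradius 4; the cube at (8, 12) (footprint 4.5×26) is included at this height; the cube at (6.5, 0.5) is present — its section is the full 25.5×4.5 rectangle; Taking the first minus the rest: starting from the r=4.5 cylinder, the r=4 cylinder at (6.5, 10) misses the remaining region (no effect); the 4.5×26 cube at (8, 12) misses the remaining region (no effect); the 25.5×4.5 cube at (6.5, 0.5) misses the remaining region (no effect) — 1 connected region; (rotated 30° about Z; rotation is an isometry so areas/perimeters/island counts are preserved). Overall, the cross-section is a single solid region. Undo the 30° rotation: the query point maps to (-0.516, 1.106) in the un-rotated model frame. The nearest boundary edge runs (-3.18, 3.18)→(0.00, 4.50); distance from the point to it = 2.94 mm. The point is inside the cross-section and 2.94 mm from the nearest boundary — more than the 1.6 mm shell width (2 × 0.8), so it's in the infill interior.

infill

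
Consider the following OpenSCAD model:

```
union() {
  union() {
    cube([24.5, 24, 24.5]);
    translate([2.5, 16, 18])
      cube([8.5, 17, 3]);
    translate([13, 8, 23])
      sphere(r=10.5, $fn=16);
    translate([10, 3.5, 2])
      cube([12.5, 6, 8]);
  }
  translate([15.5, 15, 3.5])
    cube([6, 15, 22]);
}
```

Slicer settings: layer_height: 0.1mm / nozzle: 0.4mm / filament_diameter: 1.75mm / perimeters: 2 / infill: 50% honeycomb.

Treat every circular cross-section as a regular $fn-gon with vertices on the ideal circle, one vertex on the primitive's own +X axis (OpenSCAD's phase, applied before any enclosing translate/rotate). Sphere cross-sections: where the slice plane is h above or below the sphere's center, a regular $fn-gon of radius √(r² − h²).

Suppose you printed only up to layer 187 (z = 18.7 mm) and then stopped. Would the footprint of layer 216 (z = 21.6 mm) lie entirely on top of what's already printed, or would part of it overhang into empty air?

part overhangs

Compare the two slices. At z = 18.7: the cube is present — its section is the full 24.5×24 rectangle (area 588.00 mm²); the cube at (2.5, 16) is present — its section is the full 8.5×17 rectangle (area 144.50 mm²); the r=10.5 sphere at (13, 8) contributes a regular 16-gon of circumradius √(10.5²−4.3²) = 9.579 (area = (16/2)·9.579²·sin(360°/16) = 280.92 mm²); the cube at (10, 3.5) is not intersected at this z (z outside [2, 10]); Combining (union): the regions partially overlap — summed areas 1013.42 mm² minus the doubly-counted overlap 338.93 mm² gives 674.49 mm² — area = 674.49 mm²; the cube at (15.5, 15) (footprint 6×15) is included at this height (area 90.00 mm²); Merging all regions: the regions partially overlap — summed areas 764.49 mm² minus the doubly-counted overlap 54.00 mm² gives 710.49 mm² — area = 710.49 mm². At z = 21.6: the 24.5×24 cube contributes its full rectangle (area 588.00 mm²); the cube at (2.5, 16) is absent (z outside [18, 21]); the sphere at (13, 8): section is a regular 16-gon, circumradius = √(r²−h²) = √(10.5²−1.4²) = 10.406 (area = (16/2)·10.406²·sin(360°/16) = 331.53 mm²); the cube at (10, 3.5) is absent (z outside [2, 10]); Taking the union: the regions partially overlap — summed areas 919.53 mm² minus the doubly-counted overlap 311.62 mm² gives 607.91 mm² — area = 607.91 mm²; the cube at (15.5, 15) (footprint 6×15) is included at this height (area 90.00 mm²); Taking the union: the regions partially overlap — summed areas 697.91 mm² minus the doubly-counted overlap 54.00 mm² gives 643.91 mm² — area = 643.91 mm². Checking containment: at z = 21.6 the cross-section extends beyond the z = 18.7 cross-section by about 9.92 mm².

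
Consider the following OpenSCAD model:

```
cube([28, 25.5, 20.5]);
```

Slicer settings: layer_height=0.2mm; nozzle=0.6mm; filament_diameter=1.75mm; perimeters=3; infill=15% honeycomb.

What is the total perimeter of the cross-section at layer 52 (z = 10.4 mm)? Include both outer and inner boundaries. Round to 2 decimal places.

At z = 10.4 mm: the cube (footprint 28×25.5) is included at this height (perimeter 107.00 mm). Overall, the cross-section is a single solid region. Total boundary length (outer) = 107.00 mm.

107.00 mm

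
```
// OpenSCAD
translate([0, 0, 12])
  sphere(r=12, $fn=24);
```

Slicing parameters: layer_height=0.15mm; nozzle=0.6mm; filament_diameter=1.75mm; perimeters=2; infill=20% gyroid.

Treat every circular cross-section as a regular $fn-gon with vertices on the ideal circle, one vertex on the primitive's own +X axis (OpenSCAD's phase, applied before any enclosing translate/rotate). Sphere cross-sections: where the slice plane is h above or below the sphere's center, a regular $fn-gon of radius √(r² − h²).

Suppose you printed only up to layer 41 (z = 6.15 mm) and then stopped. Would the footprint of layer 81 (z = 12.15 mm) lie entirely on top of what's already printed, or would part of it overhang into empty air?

Compare the two slices. At z = 6.15: the sphere: section is a regular 24-gon, circumradius = √(r²−h²) = √(12²−5.85²) = 10.477 (area = (24/2)·10.477²·sin(360°/24) = 340.95 mm²). At z = 12.15: the r=12 sphere contributes a regular 24-gon of circumradius √(12²−0.15²) = 11.999 (area = (24/2)·11.999²·sin(360°/24) = 447.17 mm²). Checking containment: at z = 12.15 the cross-section extends beyond the z = 6.15 cross-section by about 106.22 mm².

part overhangs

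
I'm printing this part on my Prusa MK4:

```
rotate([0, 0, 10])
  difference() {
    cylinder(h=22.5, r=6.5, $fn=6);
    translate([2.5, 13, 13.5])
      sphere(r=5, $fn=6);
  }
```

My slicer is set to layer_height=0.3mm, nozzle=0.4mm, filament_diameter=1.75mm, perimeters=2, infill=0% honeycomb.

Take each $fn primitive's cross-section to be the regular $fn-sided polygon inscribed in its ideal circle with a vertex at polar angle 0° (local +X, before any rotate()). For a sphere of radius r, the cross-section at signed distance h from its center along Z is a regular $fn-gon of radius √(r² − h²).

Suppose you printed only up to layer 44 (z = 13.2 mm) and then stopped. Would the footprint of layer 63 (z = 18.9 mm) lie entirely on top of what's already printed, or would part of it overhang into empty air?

entirely on top

Compare the two slices. At z = 13.2: the cylinder: section is a regular 6-gon, circumradius r=6.5 (area = (6/2)·6.500²·sin(360°/6) = 109.77 mm²); the r=5 sphere at (2.5, 13) contributes a regular 6-gon of circumradius √(5²−0.3²) = 4.991 (area = (6/2)·4.991²·sin(360°/6) = 64.72 mm²); Taking the first minus the rest: starting from the r=6.5 cylinder (109.77 mm²), the r=5 sphere at (2.5, 13) misses the remaining region (no effect) — area = 109.77 mm²; (rotated 10° about Z; rotation is an isometry so areas/perimeters/island counts are preserved). At z = 18.9: the r=6.5 cylinder contributes a regular 6-gon of circumradius 6.5 (area = (6/2)·6.500²·sin(360°/6) = 109.77 mm²); the sphere at (2.5, 13) is not intersected at this z (|z−center|=5.400 > r=5); Subtracting the remaining from the first: none of the subtracted shapes is present at this height, so the r=6.5 cylinder is unchanged — area = 109.77 mm²; (rotated 10° about Z; rotation is an isometry so areas/perimeters/island counts are preserved). Checking containment: the cross-section at z = 18.9 is a subset of the cross-section at z = 13.2.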